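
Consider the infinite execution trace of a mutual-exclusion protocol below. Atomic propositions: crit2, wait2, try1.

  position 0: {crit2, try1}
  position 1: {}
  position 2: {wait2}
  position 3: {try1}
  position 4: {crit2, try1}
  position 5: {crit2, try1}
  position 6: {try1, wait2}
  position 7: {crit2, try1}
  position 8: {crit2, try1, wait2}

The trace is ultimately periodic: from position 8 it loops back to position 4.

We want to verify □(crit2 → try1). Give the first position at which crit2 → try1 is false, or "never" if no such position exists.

never

crit2 → try1 holds at every position 0..8, and those are all the positions the trace ever visits, so the invariant □(crit2 → try1) is never violated.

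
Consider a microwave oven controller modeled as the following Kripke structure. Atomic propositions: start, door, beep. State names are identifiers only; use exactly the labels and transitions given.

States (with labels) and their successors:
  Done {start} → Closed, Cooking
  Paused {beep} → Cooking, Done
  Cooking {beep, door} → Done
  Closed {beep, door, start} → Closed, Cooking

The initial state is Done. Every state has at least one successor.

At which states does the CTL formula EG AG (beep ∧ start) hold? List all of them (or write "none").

States satisfying AG (beep ∧ start): ∅.
States satisfying EG AG (beep ∧ start): ∅.

none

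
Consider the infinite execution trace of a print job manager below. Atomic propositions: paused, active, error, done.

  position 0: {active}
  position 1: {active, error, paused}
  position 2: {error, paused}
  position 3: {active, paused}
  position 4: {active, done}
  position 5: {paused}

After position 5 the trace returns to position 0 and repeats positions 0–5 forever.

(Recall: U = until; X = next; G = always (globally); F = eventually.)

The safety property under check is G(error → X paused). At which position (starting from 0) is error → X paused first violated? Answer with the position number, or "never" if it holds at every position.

never

error → X paused holds at every position 0..5, and those are all the positions the trace ever visits, so the invariant G(error → X paused) is never violated.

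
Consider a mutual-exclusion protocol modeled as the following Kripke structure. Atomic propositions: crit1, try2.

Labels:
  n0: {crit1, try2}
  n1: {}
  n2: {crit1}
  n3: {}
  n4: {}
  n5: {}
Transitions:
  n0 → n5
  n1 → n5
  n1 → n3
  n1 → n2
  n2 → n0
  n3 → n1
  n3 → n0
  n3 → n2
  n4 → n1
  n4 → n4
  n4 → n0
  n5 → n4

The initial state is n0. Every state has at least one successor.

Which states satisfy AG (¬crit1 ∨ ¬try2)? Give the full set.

none

States satisfying ¬crit1 ∨ ¬try2: {n1, n2, n3, n4, n5}.
States satisfying AG (¬crit1 ∨ ¬try2): ∅.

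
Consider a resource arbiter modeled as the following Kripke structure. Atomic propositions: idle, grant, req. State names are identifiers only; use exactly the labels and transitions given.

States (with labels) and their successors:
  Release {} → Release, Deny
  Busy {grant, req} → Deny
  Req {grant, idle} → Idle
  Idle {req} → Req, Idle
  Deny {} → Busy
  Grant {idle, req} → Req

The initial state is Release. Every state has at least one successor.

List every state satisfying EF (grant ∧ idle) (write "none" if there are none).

{Req, Idle, Grant}

States satisfying grant ∧ idle: {Req}.
States satisfying EF (grant ∧ idle): {Req, Idle, Grant}.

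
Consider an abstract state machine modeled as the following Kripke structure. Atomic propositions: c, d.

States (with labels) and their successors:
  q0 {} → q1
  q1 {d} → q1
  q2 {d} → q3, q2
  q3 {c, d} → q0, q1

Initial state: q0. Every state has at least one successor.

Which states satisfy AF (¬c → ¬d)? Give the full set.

States satisfying ¬c → ¬d: {q0, q3}.
States satisfying AF (¬c → ¬d): {q0, q3}.

{q0, q3}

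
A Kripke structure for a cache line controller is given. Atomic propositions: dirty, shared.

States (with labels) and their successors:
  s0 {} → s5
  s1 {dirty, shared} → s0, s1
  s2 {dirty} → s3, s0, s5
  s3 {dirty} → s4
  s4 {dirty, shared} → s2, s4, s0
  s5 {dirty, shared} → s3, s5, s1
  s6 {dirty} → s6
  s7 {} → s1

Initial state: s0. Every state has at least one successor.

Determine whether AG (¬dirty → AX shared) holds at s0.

Holds

States satisfying ¬dirty → AX shared: {s0, s1, s2, s3, s4, s5, s6, s7}.
States satisfying AG (¬dirty → AX shared): {s0, s1, s2, s3, s4, s5, s6, s7}.
Every state reachable from s0 satisfies ¬dirty → AX shared.
s0 ∈ Sat(AG (¬dirty → AX shared)).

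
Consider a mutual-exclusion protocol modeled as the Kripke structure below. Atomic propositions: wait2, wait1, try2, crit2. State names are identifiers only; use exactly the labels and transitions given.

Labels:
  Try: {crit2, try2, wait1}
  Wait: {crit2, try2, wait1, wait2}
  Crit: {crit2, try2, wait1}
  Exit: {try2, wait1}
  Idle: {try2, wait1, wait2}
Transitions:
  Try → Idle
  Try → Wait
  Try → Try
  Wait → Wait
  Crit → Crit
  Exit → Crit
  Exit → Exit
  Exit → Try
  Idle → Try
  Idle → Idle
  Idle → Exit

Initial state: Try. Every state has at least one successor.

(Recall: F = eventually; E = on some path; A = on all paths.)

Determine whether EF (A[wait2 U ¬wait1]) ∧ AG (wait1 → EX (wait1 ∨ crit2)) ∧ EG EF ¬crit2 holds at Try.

Violated

States satisfying A[wait2 U ¬wait1]: ∅.
States satisfying EF (A[wait2 U ¬wait1]): ∅.
States satisfying wait1 → EX (wait1 ∨ crit2): {Try, Wait, Crit, Exit, Idle}.
States satisfying AG (wait1 → EX (wait1 ∨ crit2)): {Try, Wait, Crit, Exit, Idle}.
States satisfying EF ¬crit2: {Try, Exit, Idle}.
States satisfying EG EF ¬crit2: {Try, Exit, Idle}.
States satisfying EF (A[wait2 U ¬wait1]) ∧ AG (wait1 → EX (wait1 ∨ crit2)) ∧ EG EF ¬crit2: ∅.
Try ∉ Sat(EF (A[wait2 U ¬wait1]) ∧ AG (wait1 → EX (wait1 ∨ crit2)) ∧ EG EF ¬crit2).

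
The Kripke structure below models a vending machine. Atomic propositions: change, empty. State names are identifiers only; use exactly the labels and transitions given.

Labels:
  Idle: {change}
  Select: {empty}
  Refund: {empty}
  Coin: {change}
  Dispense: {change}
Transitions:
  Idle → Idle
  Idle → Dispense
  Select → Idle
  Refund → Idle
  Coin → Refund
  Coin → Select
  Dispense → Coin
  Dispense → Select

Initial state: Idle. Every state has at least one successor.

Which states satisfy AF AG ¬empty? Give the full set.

States satisfying AG ¬empty: ∅.
States satisfying AF AG ¬empty: ∅.

none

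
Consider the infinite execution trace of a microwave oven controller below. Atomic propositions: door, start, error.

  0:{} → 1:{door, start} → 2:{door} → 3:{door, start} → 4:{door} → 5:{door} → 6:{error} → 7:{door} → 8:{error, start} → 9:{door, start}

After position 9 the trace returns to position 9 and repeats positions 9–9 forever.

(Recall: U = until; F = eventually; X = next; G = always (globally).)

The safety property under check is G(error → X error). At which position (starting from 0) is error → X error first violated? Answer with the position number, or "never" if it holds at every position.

6

Check error → X error at each position in order: 0 ✓, 1 ✓, 2 ✓, 3 ✓, 4 ✓, 5 ✓.
At position 6 the labels are {error} and the next position 7 has {door}, so error → X error is false there. This is the first violation.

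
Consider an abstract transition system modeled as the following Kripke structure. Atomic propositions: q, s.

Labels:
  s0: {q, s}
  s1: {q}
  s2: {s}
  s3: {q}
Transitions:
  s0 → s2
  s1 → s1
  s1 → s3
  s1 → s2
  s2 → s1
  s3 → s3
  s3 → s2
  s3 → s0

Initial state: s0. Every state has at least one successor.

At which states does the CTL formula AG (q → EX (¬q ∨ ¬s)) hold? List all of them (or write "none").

{s0, s1, s2, s3}

States satisfying q → EX (¬q ∨ ¬s): {s0, s1, s2, s3}.
States satisfying AG (q → EX (¬q ∨ ¬s)): {s0, s1, s2, s3}.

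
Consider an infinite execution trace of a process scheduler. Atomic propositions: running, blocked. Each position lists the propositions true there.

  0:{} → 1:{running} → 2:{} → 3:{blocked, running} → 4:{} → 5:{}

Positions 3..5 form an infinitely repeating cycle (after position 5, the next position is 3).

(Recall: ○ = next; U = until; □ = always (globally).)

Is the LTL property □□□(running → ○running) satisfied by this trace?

Violated

□□(running → ○running) must hold at every position from 0 onward. It fails at position 0, so □□□(running → ○running) is false.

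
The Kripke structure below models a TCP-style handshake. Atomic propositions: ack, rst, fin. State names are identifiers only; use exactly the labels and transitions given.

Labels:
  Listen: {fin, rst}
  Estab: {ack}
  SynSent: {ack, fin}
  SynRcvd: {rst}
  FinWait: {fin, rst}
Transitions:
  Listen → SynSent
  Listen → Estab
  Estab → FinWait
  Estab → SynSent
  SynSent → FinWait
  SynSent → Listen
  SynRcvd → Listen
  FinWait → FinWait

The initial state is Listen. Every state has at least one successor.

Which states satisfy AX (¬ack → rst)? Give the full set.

States satisfying ¬ack → rst: {Listen, Estab, SynSent, SynRcvd, FinWait}.
States satisfying AX (¬ack → rst): {Listen, Estab, SynSent, SynRcvd, FinWait}.

{Listen, Estab, SynSent, SynRcvd, FinWait}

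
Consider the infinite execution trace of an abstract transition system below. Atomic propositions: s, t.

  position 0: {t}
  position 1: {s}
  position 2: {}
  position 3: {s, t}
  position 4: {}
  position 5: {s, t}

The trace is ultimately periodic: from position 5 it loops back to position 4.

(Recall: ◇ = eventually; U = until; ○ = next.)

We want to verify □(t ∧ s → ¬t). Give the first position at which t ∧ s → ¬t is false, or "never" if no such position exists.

Check t ∧ s → ¬t at each position in order: 0 ✓, 1 ✓, 2 ✓.
At position 3 the labels are {s, t}, so t ∧ s → ¬t is false there. This is the first violation.

3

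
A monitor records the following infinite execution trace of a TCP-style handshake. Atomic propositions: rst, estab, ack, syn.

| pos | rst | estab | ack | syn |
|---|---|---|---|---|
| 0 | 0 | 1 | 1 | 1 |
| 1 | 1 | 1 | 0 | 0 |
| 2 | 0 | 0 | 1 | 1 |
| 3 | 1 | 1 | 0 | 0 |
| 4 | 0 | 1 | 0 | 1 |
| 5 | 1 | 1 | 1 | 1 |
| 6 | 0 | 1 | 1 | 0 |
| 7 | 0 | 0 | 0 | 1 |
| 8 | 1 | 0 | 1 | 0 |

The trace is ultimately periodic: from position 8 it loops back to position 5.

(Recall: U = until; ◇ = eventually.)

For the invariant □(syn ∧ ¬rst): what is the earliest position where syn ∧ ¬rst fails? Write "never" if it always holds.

1

Check syn ∧ ¬rst at each position in order: 0 ✓.
At position 1 the labels are {estab, rst}, so syn ∧ ¬rst is false there. This is the first violation.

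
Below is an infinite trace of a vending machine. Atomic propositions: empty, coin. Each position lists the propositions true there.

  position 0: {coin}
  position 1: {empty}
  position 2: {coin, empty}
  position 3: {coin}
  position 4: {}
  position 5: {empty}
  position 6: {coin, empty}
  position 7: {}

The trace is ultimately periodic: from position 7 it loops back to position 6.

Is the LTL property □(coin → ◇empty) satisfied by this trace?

coin → ◇empty holds at every position 0..7, and those are all positions ever visited, so □(coin → ◇empty) holds.
Positions where coin holds: 0, 2, 3, 6.
Check ◇empty at each: 0→ok, 2→ok, 3→ok, 6→ok.

Yes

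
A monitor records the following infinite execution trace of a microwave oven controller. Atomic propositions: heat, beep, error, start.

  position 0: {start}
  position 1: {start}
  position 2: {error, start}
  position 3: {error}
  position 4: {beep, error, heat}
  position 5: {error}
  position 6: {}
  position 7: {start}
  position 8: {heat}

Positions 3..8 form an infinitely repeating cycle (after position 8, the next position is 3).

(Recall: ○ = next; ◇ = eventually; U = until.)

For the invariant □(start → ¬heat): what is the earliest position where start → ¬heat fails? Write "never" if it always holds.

never

start → ¬heat holds at every position 0..8, and those are all the positions the trace ever visits, so the invariant □(start → ¬heat) is never violated.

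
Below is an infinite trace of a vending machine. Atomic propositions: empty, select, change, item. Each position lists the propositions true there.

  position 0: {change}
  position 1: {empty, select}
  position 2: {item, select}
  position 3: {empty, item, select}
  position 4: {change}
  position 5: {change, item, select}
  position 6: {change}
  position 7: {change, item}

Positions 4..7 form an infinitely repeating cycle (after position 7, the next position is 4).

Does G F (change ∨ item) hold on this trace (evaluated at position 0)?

F (change ∨ item) holds at every position 0..7, and those are all positions ever visited, so G F (change ∨ item) holds.

Yes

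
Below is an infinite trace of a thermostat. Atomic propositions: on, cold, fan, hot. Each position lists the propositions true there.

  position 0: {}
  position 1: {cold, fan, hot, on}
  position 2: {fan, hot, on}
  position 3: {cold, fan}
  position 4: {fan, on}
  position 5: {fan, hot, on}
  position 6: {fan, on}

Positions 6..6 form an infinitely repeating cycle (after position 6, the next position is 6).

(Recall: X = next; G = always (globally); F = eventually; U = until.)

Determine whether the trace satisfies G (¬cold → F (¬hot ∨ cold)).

Satisfied

¬cold → F (¬hot ∨ cold) holds at every position 0..6, and those are all positions ever visited, so G (¬cold → F (¬hot ∨ cold)) holds.
Positions where ¬cold holds: 0, 2, 4, 5, 6.
Check F (¬hot ∨ cold) at each: 0→ok, 2→ok, 4→ok, 5→ok, 6→ok.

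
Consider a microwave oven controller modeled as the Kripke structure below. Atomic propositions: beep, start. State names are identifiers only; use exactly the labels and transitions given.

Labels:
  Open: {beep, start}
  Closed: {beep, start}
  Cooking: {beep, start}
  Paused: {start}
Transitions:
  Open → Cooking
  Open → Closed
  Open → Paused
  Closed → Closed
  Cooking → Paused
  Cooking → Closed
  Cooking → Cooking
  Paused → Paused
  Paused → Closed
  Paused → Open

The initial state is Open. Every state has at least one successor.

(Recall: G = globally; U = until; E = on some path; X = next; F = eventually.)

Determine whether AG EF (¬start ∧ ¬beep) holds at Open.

States satisfying EF (¬start ∧ ¬beep): ∅.
States satisfying AG EF (¬start ∧ ¬beep): ∅.
Closed is reachable from Open and violates EF (¬start ∧ ¬beep), so AG fails at Open.
Open ∉ Sat(AG EF (¬start ∧ ¬beep)).

Violated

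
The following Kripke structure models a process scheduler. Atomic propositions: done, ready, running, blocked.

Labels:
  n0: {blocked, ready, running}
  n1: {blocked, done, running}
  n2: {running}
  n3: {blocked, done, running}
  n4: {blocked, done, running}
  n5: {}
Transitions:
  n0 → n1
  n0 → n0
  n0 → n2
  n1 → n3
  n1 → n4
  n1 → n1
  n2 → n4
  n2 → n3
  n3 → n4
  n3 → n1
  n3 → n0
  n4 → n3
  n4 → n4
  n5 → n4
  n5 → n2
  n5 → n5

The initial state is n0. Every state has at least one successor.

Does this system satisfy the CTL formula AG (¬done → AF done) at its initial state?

States satisfying ¬done → AF done: {n1, n2, n3, n4}.
States satisfying AG (¬done → AF done): ∅.
n0 is reachable from n0 and violates ¬done → AF done, so AG fails at n0.
n0 ∉ Sat(AG (¬done → AF done)).

Does not hold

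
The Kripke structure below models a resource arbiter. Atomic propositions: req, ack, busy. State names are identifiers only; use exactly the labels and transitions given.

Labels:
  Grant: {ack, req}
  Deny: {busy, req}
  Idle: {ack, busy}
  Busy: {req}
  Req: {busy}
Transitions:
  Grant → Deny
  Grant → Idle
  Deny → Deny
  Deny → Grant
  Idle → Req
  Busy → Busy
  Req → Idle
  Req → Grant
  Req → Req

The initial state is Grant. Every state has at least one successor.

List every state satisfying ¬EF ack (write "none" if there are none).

States satisfying ack: {Grant, Idle}.
States satisfying EF ack: {Grant, Deny, Idle, Req}.
States satisfying ¬EF ack: {Busy}.

{Busy}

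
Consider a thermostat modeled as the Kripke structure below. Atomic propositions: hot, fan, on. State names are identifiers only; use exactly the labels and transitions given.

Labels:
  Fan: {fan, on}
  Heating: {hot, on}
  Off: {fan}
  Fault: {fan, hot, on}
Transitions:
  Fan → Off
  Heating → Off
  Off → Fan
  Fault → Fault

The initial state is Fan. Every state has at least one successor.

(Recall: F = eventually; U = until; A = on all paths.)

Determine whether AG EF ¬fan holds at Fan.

States satisfying EF ¬fan: {Heating}.
States satisfying AG EF ¬fan: ∅.
Fan is reachable from Fan and violates EF ¬fan, so AG fails at Fan.
Fan ∉ Sat(AG EF ¬fan).

Violated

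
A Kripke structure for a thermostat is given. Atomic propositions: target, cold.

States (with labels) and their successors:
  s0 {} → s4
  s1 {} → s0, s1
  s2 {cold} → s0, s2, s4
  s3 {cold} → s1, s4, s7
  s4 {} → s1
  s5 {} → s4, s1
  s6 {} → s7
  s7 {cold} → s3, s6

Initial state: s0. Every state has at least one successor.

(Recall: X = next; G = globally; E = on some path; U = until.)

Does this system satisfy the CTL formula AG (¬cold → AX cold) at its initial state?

Violated

States satisfying ¬cold → AX cold: {s2, s3, s6, s7}.
States satisfying AG (¬cold → AX cold): ∅.
s0 is reachable from s0 and violates ¬cold → AX cold, so AG fails at s0.
s0 ∉ Sat(AG (¬cold → AX cold)).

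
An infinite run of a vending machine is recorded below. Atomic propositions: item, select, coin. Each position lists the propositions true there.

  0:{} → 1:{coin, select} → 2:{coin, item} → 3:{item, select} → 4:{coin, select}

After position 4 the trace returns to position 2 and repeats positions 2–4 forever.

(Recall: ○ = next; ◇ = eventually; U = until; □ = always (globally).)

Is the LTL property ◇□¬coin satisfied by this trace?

□¬coin is false at every position 0..4, so it never becomes true and ◇□¬coin fails.

Violated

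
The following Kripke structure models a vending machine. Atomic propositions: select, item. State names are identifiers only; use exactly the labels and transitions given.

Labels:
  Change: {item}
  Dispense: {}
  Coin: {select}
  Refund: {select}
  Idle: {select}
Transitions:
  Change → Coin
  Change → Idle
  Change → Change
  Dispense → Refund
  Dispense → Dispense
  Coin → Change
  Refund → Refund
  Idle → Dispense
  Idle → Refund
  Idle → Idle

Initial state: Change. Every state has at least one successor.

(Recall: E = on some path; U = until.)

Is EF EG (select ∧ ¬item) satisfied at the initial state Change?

States satisfying EG (select ∧ ¬item): {Refund, Idle}.
States satisfying EF EG (select ∧ ¬item): {Change, Dispense, Coin, Refund, Idle}.
Some path from Change reaches a state where EG (select ∧ ¬item) holds.
Change ∈ Sat(EF EG (select ∧ ¬item)).

Holds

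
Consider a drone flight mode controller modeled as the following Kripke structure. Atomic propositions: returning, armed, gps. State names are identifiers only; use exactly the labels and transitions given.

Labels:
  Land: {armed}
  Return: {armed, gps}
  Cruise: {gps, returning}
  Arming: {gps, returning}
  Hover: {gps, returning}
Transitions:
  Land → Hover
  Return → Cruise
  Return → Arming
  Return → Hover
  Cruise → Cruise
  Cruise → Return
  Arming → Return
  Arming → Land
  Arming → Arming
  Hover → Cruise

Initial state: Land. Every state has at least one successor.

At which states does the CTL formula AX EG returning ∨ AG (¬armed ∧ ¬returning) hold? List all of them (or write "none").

States satisfying EG returning: {Cruise, Arming, Hover}.
States satisfying AX EG returning: {Land, Return, Hover}.
States satisfying ¬armed ∧ ¬returning: ∅.
States satisfying AG (¬armed ∧ ¬returning): ∅.
States satisfying AX EG returning ∨ AG (¬armed ∧ ¬returning): {Land, Return, Hover}.

{Land, Return, Hover}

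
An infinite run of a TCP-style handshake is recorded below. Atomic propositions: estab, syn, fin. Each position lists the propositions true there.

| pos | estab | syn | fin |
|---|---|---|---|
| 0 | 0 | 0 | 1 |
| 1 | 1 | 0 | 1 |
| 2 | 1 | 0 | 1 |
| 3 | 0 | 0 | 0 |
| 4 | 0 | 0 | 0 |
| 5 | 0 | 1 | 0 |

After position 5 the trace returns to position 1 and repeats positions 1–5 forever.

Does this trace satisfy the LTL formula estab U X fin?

Holds

Walking from position 0: X fin first holds at position 0, and estab holds at every earlier position along the way, so estab U X fin holds.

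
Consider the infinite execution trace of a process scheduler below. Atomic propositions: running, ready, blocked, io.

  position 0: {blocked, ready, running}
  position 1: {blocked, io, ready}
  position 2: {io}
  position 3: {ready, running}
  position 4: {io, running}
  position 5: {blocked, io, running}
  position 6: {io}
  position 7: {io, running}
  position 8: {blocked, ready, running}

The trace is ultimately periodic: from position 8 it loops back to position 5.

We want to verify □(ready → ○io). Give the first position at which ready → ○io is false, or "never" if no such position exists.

never

ready → ○io holds at every position 0..8, and those are all the positions the trace ever visits, so the invariant □(ready → ○io) is never violated.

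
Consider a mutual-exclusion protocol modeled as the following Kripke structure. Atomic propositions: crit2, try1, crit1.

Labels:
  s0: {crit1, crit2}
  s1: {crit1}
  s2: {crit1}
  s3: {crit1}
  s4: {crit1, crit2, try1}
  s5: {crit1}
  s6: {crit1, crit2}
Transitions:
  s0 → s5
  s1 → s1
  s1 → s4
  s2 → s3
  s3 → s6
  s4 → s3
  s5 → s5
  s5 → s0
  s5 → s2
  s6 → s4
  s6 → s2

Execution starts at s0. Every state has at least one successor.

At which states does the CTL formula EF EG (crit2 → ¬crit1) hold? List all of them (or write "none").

{s0, s1, s5}

States satisfying EG (crit2 → ¬crit1): {s1, s5}.
States satisfying EF EG (crit2 → ¬crit1): {s0, s1, s5}.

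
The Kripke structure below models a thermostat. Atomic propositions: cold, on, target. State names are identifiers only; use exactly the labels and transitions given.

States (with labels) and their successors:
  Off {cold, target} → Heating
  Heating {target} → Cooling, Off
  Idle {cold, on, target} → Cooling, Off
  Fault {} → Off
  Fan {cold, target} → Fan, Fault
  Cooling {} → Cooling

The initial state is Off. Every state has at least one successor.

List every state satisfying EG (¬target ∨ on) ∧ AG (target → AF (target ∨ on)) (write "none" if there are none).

{Idle, Cooling}

States satisfying ¬target ∨ on: {Idle, Fault, Cooling}.
States satisfying EG (¬target ∨ on): {Idle, Cooling}.
States satisfying target → AF (target ∨ on): {Off, Heating, Idle, Fault, Fan, Cooling}.
States satisfying AG (target → AF (target ∨ on)): {Off, Heating, Idle, Fault, Fan, Cooling}.
States satisfying EG (¬target ∨ on) ∧ AG (target → AF (target ∨ on)): {Idle, Cooling}.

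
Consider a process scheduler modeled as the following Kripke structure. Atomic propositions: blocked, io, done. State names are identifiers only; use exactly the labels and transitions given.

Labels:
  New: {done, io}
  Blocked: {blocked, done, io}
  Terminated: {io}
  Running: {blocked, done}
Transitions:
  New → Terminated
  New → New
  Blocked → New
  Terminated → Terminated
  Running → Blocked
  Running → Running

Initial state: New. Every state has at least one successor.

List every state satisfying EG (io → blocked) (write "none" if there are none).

States satisfying io → blocked: {Blocked, Running}.
States satisfying EG (io → blocked): {Running}.

{Running}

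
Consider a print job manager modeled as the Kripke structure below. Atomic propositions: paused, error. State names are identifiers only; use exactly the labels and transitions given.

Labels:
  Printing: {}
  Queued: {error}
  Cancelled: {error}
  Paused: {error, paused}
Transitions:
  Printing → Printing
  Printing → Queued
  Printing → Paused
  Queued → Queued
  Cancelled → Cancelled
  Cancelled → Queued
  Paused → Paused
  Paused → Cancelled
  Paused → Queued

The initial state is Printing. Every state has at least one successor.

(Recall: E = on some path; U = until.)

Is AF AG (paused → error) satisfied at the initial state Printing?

Satisfied

States satisfying AG (paused → error): {Printing, Queued, Cancelled, Paused}.
States satisfying AF AG (paused → error): {Printing, Queued, Cancelled, Paused}.
Printing ∈ Sat(AF AG (paused → error)).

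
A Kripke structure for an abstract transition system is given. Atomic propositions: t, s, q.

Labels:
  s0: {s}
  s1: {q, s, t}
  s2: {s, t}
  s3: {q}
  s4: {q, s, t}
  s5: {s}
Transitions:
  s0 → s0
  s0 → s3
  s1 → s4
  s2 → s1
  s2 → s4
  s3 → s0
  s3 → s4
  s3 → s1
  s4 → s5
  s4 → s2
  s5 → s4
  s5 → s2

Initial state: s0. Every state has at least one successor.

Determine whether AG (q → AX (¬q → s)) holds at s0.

States satisfying q → AX (¬q → s): {s0, s1, s2, s3, s4, s5}.
States satisfying AG (q → AX (¬q → s)): {s0, s1, s2, s3, s4, s5}.
Every state reachable from s0 satisfies q → AX (¬q → s).
s0 ∈ Sat(AG (q → AX (¬q → s))).

Satisfied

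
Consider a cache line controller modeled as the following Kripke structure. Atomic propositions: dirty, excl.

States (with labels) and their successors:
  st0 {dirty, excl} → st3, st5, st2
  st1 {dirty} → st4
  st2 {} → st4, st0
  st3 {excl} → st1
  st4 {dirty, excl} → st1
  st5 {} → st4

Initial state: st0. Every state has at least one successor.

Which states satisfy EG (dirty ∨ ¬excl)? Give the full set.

States satisfying dirty ∨ ¬excl: {st0, st1, st2, st4, st5}.
States satisfying EG (dirty ∨ ¬excl): {st0, st1, st2, st4, st5}.

{st0, st1, st2, st4, st5}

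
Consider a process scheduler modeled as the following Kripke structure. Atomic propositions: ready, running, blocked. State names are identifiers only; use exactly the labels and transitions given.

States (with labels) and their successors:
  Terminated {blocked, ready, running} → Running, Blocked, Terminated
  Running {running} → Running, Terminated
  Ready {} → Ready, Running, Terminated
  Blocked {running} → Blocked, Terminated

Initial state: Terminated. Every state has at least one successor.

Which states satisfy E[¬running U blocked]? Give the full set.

{Terminated, Ready}

States satisfying ¬running: {Ready}.
States satisfying blocked: {Terminated}.
States satisfying E[¬running U blocked]: {Terminated, Ready}.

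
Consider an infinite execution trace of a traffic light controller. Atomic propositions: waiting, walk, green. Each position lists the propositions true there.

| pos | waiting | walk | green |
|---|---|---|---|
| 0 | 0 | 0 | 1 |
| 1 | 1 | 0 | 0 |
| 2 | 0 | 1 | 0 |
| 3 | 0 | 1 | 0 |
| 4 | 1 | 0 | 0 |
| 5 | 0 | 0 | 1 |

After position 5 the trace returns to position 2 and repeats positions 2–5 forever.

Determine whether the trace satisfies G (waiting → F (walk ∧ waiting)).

waiting → F (walk ∧ waiting) must hold at every position from 0 onward. It fails at position 1, so G (waiting → F (walk ∧ waiting)) is false.
Positions where waiting holds: 1, 4.
Check F (walk ∧ waiting) at each: 1→fails, 4→fails.

No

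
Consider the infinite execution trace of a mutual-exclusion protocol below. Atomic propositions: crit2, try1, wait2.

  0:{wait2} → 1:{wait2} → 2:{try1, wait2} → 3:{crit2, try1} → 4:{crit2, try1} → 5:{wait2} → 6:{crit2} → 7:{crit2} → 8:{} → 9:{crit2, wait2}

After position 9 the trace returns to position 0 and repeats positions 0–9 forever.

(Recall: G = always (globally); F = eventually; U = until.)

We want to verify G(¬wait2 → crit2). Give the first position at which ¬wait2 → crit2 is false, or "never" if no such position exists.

8

Check ¬wait2 → crit2 at each position in order: 0 ✓, 1 ✓, 2 ✓, 3 ✓, 4 ✓, 5 ✓, 6 ✓, 7 ✓.
At position 8 the labels are {}, so ¬wait2 → crit2 is false there. This is the first violation.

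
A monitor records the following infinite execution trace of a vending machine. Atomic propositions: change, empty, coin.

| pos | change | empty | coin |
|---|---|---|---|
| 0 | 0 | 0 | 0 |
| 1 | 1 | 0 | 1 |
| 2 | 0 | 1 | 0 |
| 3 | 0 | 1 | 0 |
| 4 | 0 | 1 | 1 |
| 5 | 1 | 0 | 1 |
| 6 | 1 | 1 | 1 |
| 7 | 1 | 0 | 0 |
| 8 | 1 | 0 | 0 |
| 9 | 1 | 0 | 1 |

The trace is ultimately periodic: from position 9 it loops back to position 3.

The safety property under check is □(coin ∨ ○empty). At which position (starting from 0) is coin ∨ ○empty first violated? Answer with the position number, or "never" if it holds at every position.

At position 0 the labels are {} and the next position 1 has {change, coin}, so coin ∨ ○empty is false there. This is the first violation.

0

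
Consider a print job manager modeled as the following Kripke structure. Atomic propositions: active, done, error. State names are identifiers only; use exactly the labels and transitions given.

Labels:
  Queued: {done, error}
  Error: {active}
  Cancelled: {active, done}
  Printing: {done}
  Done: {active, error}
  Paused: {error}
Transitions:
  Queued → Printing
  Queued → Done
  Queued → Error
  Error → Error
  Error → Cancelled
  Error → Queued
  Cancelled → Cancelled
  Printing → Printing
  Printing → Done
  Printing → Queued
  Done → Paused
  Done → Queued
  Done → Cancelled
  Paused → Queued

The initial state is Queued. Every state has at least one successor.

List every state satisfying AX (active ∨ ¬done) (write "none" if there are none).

{Cancelled}

States satisfying active ∨ ¬done: {Error, Cancelled, Done, Paused}.
States satisfying AX (active ∨ ¬done): {Cancelled}.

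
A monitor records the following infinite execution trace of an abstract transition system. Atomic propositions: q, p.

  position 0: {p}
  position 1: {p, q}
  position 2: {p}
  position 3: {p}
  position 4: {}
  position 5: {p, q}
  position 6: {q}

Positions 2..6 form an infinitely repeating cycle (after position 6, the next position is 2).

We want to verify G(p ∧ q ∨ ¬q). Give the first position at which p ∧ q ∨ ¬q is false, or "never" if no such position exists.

Check p ∧ q ∨ ¬q at each position in order: 0 ✓, 1 ✓, 2 ✓, 3 ✓, 4 ✓, 5 ✓.
At position 6 the labels are {q}, so p ∧ q ∨ ¬q is false there. This is the first violation.

6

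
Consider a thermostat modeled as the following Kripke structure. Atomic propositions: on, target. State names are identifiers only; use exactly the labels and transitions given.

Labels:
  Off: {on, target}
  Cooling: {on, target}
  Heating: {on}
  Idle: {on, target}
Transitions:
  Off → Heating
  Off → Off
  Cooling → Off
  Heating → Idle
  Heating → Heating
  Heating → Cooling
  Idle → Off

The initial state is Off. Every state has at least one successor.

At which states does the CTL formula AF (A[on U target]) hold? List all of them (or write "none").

States satisfying A[on U target]: {Off, Cooling, Idle}.
States satisfying AF (A[on U target]): {Off, Cooling, Idle}.

{Off, Cooling, Idle}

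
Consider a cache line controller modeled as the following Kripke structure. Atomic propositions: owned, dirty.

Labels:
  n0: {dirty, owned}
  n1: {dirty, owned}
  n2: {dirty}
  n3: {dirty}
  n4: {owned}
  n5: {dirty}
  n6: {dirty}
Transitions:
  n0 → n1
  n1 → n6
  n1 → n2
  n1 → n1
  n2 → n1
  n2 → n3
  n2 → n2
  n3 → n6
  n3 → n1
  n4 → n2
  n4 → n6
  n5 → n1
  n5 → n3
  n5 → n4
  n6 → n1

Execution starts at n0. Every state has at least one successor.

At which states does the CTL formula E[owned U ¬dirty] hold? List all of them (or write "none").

States satisfying owned: {n0, n1, n4}.
States satisfying ¬dirty: {n4}.
States satisfying E[owned U ¬dirty]: {n4}.

{n4}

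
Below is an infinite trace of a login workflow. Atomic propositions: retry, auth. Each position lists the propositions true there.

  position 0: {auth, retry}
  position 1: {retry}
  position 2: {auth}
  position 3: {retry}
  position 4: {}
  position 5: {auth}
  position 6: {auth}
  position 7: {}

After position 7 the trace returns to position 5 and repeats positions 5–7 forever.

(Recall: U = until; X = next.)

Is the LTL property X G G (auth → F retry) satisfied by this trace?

The position after 0 is 1; G G (auth → F retry) is false there.

No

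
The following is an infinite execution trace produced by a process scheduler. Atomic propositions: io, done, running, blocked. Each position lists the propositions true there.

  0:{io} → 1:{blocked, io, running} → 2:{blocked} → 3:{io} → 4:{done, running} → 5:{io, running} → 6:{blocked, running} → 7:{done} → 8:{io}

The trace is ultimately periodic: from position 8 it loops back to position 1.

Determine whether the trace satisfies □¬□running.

Satisfied

¬□running holds at every position 0..8, and those are all positions ever visited, so □¬□running holds.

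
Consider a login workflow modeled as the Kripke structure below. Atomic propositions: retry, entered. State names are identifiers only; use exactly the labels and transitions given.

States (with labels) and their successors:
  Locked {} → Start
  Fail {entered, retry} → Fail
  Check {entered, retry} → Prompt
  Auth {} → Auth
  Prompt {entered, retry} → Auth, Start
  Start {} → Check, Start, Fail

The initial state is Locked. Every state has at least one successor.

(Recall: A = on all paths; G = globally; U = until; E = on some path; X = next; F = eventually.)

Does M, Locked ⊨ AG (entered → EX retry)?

States satisfying entered → EX retry: {Locked, Fail, Check, Auth, Start}.
States satisfying AG (entered → EX retry): {Fail, Auth}.
Prompt is reachable from Locked and violates entered → EX retry, so AG fails at Locked.
Locked ∉ Sat(AG (entered → EX retry)).

No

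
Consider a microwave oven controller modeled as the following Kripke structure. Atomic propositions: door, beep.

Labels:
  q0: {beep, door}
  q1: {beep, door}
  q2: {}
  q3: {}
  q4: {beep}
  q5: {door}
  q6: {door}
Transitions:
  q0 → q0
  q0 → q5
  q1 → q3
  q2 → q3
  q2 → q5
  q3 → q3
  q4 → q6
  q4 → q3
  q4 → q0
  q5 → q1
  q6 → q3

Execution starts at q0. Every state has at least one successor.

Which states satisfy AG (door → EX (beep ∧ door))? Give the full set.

States satisfying door → EX (beep ∧ door): {q0, q2, q3, q4, q5}.
States satisfying AG (door → EX (beep ∧ door)): {q3}.

{q3}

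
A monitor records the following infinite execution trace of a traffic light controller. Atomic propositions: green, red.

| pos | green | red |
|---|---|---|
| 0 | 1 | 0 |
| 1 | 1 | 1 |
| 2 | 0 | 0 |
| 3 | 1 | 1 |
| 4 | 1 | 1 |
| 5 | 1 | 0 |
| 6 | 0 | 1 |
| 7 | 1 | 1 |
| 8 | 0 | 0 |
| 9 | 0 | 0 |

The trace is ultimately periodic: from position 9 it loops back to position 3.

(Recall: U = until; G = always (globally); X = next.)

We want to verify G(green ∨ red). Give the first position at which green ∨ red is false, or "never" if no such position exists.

Check green ∨ red at each position in order: 0 ✓, 1 ✓.
At position 2 the labels are {}, so green ∨ red is false there. This is the first violation.

2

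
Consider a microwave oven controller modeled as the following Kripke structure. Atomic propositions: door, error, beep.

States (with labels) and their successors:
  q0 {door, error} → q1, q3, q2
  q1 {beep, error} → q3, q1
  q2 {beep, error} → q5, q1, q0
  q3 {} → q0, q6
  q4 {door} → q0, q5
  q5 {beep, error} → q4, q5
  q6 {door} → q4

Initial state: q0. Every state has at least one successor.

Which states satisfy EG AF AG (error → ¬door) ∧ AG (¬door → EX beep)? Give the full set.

none

States satisfying AF AG (error → ¬door): ∅.
States satisfying EG AF AG (error → ¬door): ∅.
States satisfying ¬door → EX beep: {q0, q1, q2, q4, q5, q6}.
States satisfying AG (¬door → EX beep): ∅.
States satisfying EG AF AG (error → ¬door) ∧ AG (¬door → EX beep): ∅.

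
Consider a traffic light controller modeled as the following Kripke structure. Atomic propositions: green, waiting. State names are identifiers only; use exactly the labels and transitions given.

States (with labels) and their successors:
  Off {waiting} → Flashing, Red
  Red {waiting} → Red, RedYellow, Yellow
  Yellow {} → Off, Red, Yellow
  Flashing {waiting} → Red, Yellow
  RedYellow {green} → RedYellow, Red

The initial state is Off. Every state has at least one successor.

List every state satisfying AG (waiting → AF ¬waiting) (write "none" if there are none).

none

States satisfying waiting → AF ¬waiting: {Yellow, RedYellow}.
States satisfying AG (waiting → AF ¬waiting): ∅.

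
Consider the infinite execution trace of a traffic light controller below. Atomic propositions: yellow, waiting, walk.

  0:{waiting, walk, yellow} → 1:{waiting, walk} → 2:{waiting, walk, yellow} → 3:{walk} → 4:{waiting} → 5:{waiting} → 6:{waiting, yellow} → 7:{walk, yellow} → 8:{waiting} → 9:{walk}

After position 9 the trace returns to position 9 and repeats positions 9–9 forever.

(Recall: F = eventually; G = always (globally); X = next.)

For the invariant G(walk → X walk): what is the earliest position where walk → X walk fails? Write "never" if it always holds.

3

Check walk → X walk at each position in order: 0 ✓, 1 ✓, 2 ✓.
At position 3 the labels are {walk} and the next position 4 has {waiting}, so walk → X walk is false there. This is the first violation.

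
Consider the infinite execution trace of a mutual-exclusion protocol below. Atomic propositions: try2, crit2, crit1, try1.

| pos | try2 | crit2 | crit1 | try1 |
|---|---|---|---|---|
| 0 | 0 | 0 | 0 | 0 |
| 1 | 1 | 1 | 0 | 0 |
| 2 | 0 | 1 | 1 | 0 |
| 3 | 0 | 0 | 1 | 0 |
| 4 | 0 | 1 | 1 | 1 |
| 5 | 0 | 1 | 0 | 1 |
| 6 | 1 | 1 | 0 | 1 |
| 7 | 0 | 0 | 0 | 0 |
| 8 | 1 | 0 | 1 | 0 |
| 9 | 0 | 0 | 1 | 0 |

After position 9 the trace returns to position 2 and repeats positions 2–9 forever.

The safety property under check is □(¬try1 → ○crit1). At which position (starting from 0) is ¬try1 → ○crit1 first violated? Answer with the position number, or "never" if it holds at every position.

At position 0 the labels are {} and the next position 1 has {crit2, try2}, so ¬try1 → ○crit1 is false there. This is the first violation.

0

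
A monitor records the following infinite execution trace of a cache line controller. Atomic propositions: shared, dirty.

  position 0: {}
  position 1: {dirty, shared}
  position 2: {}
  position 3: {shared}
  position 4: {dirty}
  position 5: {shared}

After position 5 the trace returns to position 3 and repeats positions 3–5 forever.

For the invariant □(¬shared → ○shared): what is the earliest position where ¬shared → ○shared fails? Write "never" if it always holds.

never

¬shared → ○shared holds at every position 0..5, and those are all the positions the trace ever visits, so the invariant □(¬shared → ○shared) is never violated.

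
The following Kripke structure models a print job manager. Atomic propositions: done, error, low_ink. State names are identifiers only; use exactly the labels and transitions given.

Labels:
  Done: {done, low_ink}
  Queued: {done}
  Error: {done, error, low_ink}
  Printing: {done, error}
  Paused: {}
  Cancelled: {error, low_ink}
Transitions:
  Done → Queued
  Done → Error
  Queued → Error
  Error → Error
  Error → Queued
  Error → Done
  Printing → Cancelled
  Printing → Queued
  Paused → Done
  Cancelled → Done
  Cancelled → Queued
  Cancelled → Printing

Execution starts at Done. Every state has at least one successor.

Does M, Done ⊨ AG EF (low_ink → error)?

Holds

States satisfying EF (low_ink → error): {Done, Queued, Error, Printing, Paused, Cancelled}.
States satisfying AG EF (low_ink → error): {Done, Queued, Error, Printing, Paused, Cancelled}.
Every state reachable from Done satisfies EF (low_ink → error).
Done ∈ Sat(AG EF (low_ink → error)).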